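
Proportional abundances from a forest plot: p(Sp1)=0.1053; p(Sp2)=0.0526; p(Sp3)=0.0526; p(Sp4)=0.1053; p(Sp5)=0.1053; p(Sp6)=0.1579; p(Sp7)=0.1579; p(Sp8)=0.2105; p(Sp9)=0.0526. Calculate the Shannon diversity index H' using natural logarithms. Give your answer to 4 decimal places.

2.0867

Each pᵢ ln pᵢ term (working shown to 6 dp, full precision carried): 0.1053×(-2.250942)=-0.237024, 0.0526×(-2.945039)=-0.154909, 0.0526×(-2.945039)=-0.154909, 0.1053×(-2.250942)=-0.237024, 0.1053×(-2.250942)=-0.237024, 0.1579×(-1.845793)=-0.291451, 0.1579×(-1.845793)=-0.291451, 0.2105×(-1.558270)=-0.328016, 0.0526×(-2.945039)=-0.154909.
Sum = -2.086717, so H' = 2.0867.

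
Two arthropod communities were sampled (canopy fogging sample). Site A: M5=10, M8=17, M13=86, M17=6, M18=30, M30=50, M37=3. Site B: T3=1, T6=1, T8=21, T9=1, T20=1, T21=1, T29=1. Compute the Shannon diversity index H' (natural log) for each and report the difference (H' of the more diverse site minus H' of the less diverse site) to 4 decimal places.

0.5886

Site A: N=202, proportions 0.049505, 0.084158, 0.425743, 0.029703, 0.148515, 0.247525, 0.014851, giving H' = 1.516447 (working shown to 6 dp, full precision carried).
Site B: N=27, proportions 0.037037, 0.037037, 0.777778, 0.037037, 0.037037, 0.037037, 0.037037, giving H' = 0.927875.
Difference = |1.516447 − 0.927875| = 0.588572, i.e. 0.5886 to 4 decimal places.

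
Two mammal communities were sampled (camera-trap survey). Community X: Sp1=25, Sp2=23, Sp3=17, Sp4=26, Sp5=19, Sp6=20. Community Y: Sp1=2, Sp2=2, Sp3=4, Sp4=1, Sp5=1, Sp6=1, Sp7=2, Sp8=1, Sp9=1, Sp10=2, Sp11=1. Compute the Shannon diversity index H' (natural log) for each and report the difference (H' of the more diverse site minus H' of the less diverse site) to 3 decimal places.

0.494

Community X: N=130, proportions 0.19231, 0.17692, 0.13077, 0.2, 0.14615, 0.15385, giving H' = 1.78044 (working shown to 5 dp, full precision carried).
Community Y: N=18, proportions 0.11111, 0.11111, 0.22222, 0.05556, 0.05556, 0.05556, 0.11111, 0.05556, 0.05556, 0.11111, 0.05556, giving H' = 2.27424.
Difference = |1.78044 − 2.27424| = 0.49380, i.e. 0.494 to 3 decimal places.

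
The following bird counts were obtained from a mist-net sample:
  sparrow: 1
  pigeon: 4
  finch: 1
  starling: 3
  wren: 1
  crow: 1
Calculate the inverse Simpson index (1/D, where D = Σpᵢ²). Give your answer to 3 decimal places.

4.172

Total N = 1+4+1+3+1+1 = 11, so the proportions are 0.0909091, 0.3636364, 0.0909091, 0.2727273, 0.0909091, 0.0909091 (working shown to 7 dp, full precision carried).
D = 0.0909091² + 0.3636364² + 0.0909091² + 0.2727273² + 0.0909091² + 0.0909091² = 0.0082645 + 0.1322314 + 0.0082645 + 0.0743802 + 0.0082645 + 0.0082645 = 0.2396694.
So 1/D = 4.17241, i.e. 4.172 to 3 decimal places.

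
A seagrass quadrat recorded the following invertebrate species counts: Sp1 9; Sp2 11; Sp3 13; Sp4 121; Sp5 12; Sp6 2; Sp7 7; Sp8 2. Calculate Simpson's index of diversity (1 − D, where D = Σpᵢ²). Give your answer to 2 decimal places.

0.51

Total N = 9+11+13+121+12+2+7+2 = 177, so the proportions are 0.0508, 0.0621, 0.0734, 0.6836, 0.0678, 0.0113, 0.0395, 0.0113 (working shown to 4 dp, full precision carried).
D = 0.0508² + 0.0621² + 0.0734² + 0.6836² + 0.0678² + 0.0113² + 0.0395² + 0.0113² = 0.0026 + 0.0039 + 0.0054 + 0.4673 + 0.0046 + 0.0001 + 0.0016 + 0.0001 = 0.4856.
So 1 − D = 0.5144, i.e. 0.51 to 2 decimal places.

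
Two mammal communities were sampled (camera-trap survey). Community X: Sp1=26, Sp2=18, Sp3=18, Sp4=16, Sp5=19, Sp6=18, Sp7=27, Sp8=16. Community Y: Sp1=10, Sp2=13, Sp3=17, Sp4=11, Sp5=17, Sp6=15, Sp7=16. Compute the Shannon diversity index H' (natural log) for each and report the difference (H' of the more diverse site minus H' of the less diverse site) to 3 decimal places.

0.132

Community X: N=158, proportions 0.164557, 0.1139241, 0.1139241, 0.1012658, 0.1202532, 0.1139241, 0.1708861, 0.1012658, giving H' = 2.0597763 (working shown to 7 dp, full precision carried).
Community Y: N=99, proportions 0.1010101, 0.1313131, 0.1717172, 0.1111111, 0.1717172, 0.1515152, 0.1616162, giving H' = 1.9278626.
Difference = |2.0597763 − 1.9278626| = 0.1319137, i.e. 0.132 to 3 decimal places.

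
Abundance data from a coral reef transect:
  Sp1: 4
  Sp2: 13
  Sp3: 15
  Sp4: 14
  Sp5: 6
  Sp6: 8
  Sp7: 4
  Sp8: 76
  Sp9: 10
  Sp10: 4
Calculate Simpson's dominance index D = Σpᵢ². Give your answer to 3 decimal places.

0.279

Total N = 4+13+15+14+6+8+4+76+10+4 = 154, so the proportions are 0.02597, 0.08442, 0.0974, 0.09091, 0.03896, 0.05195, 0.02597, 0.49351, 0.06494, 0.02597 (working shown to 5 dp, full precision carried).
D = 0.02597² + 0.08442² + 0.0974² + 0.09091² + 0.03896² + 0.05195² + 0.02597² + 0.49351² + 0.06494² + 0.02597² = 0.00067 + 0.00713 + 0.00949 + 0.00826 + 0.00152 + 0.00270 + 0.00067 + 0.24355 + 0.00422 + 0.00067 = 0.27888.
To 3 decimal places, D = 0.279.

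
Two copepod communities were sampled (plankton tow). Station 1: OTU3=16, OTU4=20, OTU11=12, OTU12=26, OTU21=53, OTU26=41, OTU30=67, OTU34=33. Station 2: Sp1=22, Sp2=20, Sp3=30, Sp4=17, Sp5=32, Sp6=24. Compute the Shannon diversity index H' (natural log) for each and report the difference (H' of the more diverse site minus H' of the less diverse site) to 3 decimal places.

Station 1: N=268, proportions 0.0597, 0.07463, 0.04478, 0.09701, 0.19776, 0.15299, 0.25, 0.12313, giving H' = 1.93954 (working shown to 5 dp, full precision carried).
Station 2: N=145, proportions 0.15172, 0.13793, 0.2069, 0.11724, 0.22069, 0.16552, giving H' = 1.76780.
Difference = |1.93954 − 1.76780| = 0.17174, i.e. 0.172 to 3 decimal places.

0.172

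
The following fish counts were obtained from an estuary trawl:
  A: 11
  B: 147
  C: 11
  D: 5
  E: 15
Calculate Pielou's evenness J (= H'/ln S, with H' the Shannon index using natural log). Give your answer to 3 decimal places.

Total N = 11+147+11+5+15 = 189, so the proportions are 0.0582, 0.77778, 0.0582, 0.02646, 0.07937 (working shown to 5 dp, full precision carried).
H' = −Σ pᵢ ln pᵢ = −((-0.16552) + (-0.19547) + (-0.16552) + (-0.09609) + (-0.20109)) = 0.82368.
With S = 5 species, ln S = 1.60944, so J = 0.82368/1.60944 = 0.51178, i.e. 0.512 to 3 decimal places.

0.512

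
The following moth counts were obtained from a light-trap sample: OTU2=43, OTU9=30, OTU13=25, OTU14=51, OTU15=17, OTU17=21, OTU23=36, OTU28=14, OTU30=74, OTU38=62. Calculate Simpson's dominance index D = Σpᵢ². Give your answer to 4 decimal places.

0.1259

Total N = 43+30+25+51+17+21+36+14+74+62 = 373, so the proportions are 0.115282, 0.080429, 0.067024, 0.136729, 0.045576, 0.0563, 0.096515, 0.037534, 0.198391, 0.16622 (working shown to 6 dp, full precision carried).
D = 0.115282² + 0.080429² + 0.067024² + 0.136729² + 0.045576² + 0.0563² + 0.096515² + 0.037534² + 0.198391² + 0.16622² = 0.013290 + 0.006469 + 0.004492 + 0.018695 + 0.002077 + 0.003170 + 0.009315 + 0.001409 + 0.039359 + 0.027629 = 0.125905.
To 4 decimal places, D = 0.1259.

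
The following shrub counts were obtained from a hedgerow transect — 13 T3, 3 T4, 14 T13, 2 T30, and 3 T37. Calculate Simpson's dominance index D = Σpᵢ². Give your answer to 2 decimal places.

Total N = 13+3+14+2+3 = 35, so the proportions are 0.3714, 0.0857, 0.4, 0.0571, 0.0857 (working shown to 4 dp, full precision carried).
D = 0.3714² + 0.0857² + 0.4² + 0.0571² + 0.0857² = 0.1380 + 0.0073 + 0.1600 + 0.0033 + 0.0073 = 0.3159.
To 2 decimal places, D = 0.32.

0.32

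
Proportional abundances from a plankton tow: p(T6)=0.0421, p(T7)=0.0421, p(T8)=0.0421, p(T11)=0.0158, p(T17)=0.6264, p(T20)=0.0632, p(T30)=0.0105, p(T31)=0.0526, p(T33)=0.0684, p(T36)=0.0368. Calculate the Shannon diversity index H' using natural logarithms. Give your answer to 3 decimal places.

Each pᵢ ln pᵢ term (working shown to 5 dp, full precision carried): 0.0421×(-3.16771)=-0.13336, 0.0421×(-3.16771)=-0.13336, 0.0421×(-3.16771)=-0.13336, 0.0158×(-4.14775)=-0.06553, 0.6264×(-0.46777)=-0.29301, 0.0632×(-2.76145)=-0.17452, 0.0105×(-4.55638)=-0.04784, 0.0526×(-2.94504)=-0.15491, 0.0684×(-2.68238)=-0.18347, 0.0368×(-3.30226)=-0.12152.
Sum = -1.44090, so H' = 1.441.

1.441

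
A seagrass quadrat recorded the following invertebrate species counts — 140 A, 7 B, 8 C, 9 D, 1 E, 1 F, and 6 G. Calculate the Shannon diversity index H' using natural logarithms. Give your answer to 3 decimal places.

0.772

Total N = 140+7+8+9+1+1+6 = 172, so the proportions are 0.81395, 0.0407, 0.04651, 0.05233, 0.00581, 0.00581, 0.03488 (working shown to 5 dp, full precision carried).
Each pᵢ ln pᵢ term: 0.81395×(-0.20585)=-0.16755, 0.0407×(-3.20158)=-0.13030, 0.04651×(-3.06805)=-0.14270, 0.05233×(-2.95027)=-0.15437, 0.00581×(-5.14749)=-0.02993, 0.00581×(-5.14749)=-0.02993, 0.03488×(-3.35574)=-0.11706.
Sum = -0.77184, so H' = 0.772.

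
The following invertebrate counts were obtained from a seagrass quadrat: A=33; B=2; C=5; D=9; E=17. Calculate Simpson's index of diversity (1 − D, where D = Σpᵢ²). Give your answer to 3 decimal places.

Total N = 33+2+5+9+17 = 66, so the proportions are 0.5, 0.0303, 0.07576, 0.13636, 0.25758 (working shown to 5 dp, full precision carried).
D = 0.5² + 0.0303² + 0.07576² + 0.13636² + 0.25758² = 0.25000 + 0.00092 + 0.00574 + 0.01860 + 0.06635 = 0.34160.
So 1 − D = 0.65840, i.e. 0.658 to 3 decimal places.

0.658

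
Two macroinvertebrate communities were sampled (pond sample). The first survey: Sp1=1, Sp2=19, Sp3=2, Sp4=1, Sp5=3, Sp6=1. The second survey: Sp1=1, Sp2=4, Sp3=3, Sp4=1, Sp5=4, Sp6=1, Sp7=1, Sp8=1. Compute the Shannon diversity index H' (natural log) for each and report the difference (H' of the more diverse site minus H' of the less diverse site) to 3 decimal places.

0.823

The first survey: N=27, proportions 0.03704, 0.7037, 0.07407, 0.03704, 0.11111, 0.03704, giving H' = 1.05041 (working shown to 5 dp, full precision carried).
The second survey: N=16, proportions 0.0625, 0.25, 0.1875, 0.0625, 0.25, 0.0625, 0.0625, 0.0625, giving H' = 1.87345.
Difference = |1.05041 − 1.87345| = 0.82304, i.e. 0.823 to 3 decimal places.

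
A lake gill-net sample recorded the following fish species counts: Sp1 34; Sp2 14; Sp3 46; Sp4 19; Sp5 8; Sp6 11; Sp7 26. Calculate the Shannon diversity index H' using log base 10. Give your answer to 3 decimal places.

Total N = 34+14+46+19+8+11+26 = 158, so the proportions are 0.21519, 0.08861, 0.29114, 0.12025, 0.05063, 0.06962, 0.16456 (working shown to 5 dp, full precision carried).
Each pᵢ log₁₀ pᵢ term: 0.21519×(-0.66718)=-0.14357, 0.08861×(-1.05253)=-0.09326, 0.29114×(-0.53590)=-0.15602, 0.12025×(-0.91990)=-0.11062, 0.05063×(-1.29557)=-0.06560, 0.06962×(-1.15726)=-0.08057, 0.16456×(-0.78368)=-0.12896.
Sum = -0.77860, so H' = 0.779.

0.779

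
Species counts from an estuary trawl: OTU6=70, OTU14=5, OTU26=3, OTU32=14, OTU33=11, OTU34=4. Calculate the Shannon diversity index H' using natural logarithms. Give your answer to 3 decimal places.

Total N = 70+5+3+14+11+4 = 107, so the proportions are 0.65421, 0.04673, 0.02804, 0.13084, 0.1028, 0.03738 (working shown to 5 dp, full precision carried).
Each pᵢ ln pᵢ term: 0.65421×(-0.42433)=-0.27760, 0.04673×(-3.06339)=-0.14315, 0.02804×(-3.57422)=-0.10021, 0.13084×(-2.03377)=-0.26610, 0.1028×(-2.27493)=-0.23387, 0.03738×(-3.28653)=-0.12286.
Sum = -1.14380, so H' = 1.144.

1.144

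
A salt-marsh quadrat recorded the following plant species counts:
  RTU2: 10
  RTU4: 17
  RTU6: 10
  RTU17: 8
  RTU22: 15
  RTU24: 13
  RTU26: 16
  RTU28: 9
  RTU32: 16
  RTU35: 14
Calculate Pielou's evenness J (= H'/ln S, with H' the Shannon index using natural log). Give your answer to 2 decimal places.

Total N = 10+17+10+8+15+13+16+9+16+14 = 128, so the proportions are 0.0781, 0.1328, 0.0781, 0.0625, 0.1172, 0.1016, 0.125, 0.0703, 0.125, 0.1094 (working shown to 4 dp, full precision carried).
H' = −Σ pᵢ ln pᵢ = −((-0.1992) + (-0.2681) + (-0.1992) + (-0.1733) + (-0.2512) + (-0.2323) + (-0.2599) + (-0.1867) + (-0.2599) + (-0.2420)) = 2.2719.
With S = 10 species, ln S = 2.3026, so J = 2.2719/2.3026 = 0.9867, i.e. 0.99 to 2 decimal places.

0.99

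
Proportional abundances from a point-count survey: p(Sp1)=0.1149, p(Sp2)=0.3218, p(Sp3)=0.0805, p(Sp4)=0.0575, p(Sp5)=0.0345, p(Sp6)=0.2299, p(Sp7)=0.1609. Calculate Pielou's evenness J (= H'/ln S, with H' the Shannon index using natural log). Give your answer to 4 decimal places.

H' = −Σ pᵢ ln pᵢ = −((-0.248608) + (-0.364865) + (-0.202820) + (-0.164218) + (-0.116154) + (-0.337978) + (-0.293960)) = 1.728604 (working shown to 6 dp, full precision carried).
With S = 7 species, ln S = 1.945910, so J = 1.728604/1.945910 = 0.888327, i.e. 0.8883 to 4 decimal places.

0.8883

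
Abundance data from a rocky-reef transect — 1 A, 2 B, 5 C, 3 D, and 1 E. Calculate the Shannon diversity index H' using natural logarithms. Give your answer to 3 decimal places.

1.424

Total N = 1+2+5+3+1 = 12, so the proportions are 0.08333, 0.16667, 0.41667, 0.25, 0.08333 (working shown to 5 dp, full precision carried).
Each pᵢ ln pᵢ term: 0.08333×(-2.48491)=-0.20708, 0.16667×(-1.79176)=-0.29863, 0.41667×(-0.87547)=-0.36478, 0.25×(-1.38629)=-0.34657, 0.08333×(-2.48491)=-0.20708.
Sum = -1.42413, so H' = 1.424.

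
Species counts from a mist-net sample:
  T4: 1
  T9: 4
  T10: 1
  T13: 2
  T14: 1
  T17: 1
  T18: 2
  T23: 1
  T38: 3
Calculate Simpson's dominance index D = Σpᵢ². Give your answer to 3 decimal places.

0.148

Total N = 1+4+1+2+1+1+2+1+3 = 16, so the proportions are 0.0625, 0.25, 0.0625, 0.125, 0.0625, 0.0625, 0.125, 0.0625, 0.1875 (working shown to 5 dp, full precision carried).
D = 0.0625² + 0.25² + 0.0625² + 0.125² + 0.0625² + 0.0625² + 0.125² + 0.0625² + 0.1875² = 0.00391 + 0.06250 + 0.00391 + 0.01562 + 0.00391 + 0.00391 + 0.01562 + 0.00391 + 0.03516 = 0.14844.
To 3 decimal places, D = 0.148.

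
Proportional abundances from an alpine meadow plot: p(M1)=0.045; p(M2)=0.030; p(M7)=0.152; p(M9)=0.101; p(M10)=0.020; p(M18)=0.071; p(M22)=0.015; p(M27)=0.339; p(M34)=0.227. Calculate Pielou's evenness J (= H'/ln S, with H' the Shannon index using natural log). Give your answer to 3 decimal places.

H' = −Σ pᵢ ln pᵢ = −((-0.13955) + (-0.10520) + (-0.28635) + (-0.23156) + (-0.07824) + (-0.18780) + (-0.06300) + (-0.36672) + (-0.33660)) = 1.79500 (working shown to 5 dp, full precision carried).
With S = 9 species, ln S = 2.19722, so J = 1.79500/2.19722 = 0.81694, i.e. 0.817 to 3 decimal places.

0.817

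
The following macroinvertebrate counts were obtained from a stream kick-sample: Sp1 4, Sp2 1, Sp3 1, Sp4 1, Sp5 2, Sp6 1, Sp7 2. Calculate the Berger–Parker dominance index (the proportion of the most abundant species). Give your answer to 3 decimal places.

0.333

Total N = 4+1+1+1+2+1+2 = 12, so the proportions are 0.33333, 0.08333, 0.08333, 0.08333, 0.16667, 0.08333, 0.16667 (working shown to 5 dp, full precision carried).
The largest proportion is 0.33333, i.e. d = 0.333 to 3 decimal places.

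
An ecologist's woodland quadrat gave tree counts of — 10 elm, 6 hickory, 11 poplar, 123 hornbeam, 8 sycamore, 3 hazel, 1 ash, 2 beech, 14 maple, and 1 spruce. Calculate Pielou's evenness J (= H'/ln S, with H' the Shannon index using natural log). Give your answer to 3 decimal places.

Total N = 10+6+11+123+8+3+1+2+14+1 = 179, so the proportions are 0.05587, 0.03352, 0.06145, 0.68715, 0.04469, 0.01676, 0.00559, 0.01117, 0.07821, 0.00559 (working shown to 5 dp, full precision carried).
H' = −Σ pᵢ ln pᵢ = −((-0.16116) + (-0.11382) + (-0.17142) + (-0.25782) + (-0.13890) + (-0.06853) + (-0.02898) + (-0.05021) + (-0.19931) + (-0.02898)) = 1.21914.
With S = 10 species, ln S = 2.30259, so J = 1.21914/2.30259 = 0.52946, i.e. 0.529 to 3 decimal places.

0.529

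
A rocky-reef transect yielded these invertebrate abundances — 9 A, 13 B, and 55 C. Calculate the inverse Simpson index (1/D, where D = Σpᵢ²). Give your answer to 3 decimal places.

1.810

Total N = 9+13+55 = 77, so the proportions are 0.116883, 0.168831, 0.714286 (working shown to 6 dp, full precision carried).
D = 0.116883² + 0.168831² + 0.714286² = 0.013662 + 0.028504 + 0.510204 = 0.552370.
So 1/D = 1.81038, i.e. 1.810 to 3 decimal places.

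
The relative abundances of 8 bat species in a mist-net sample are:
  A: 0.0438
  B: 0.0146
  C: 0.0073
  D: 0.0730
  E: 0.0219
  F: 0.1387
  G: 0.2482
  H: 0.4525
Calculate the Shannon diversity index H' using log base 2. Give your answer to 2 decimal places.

Each pᵢ log₂ pᵢ term (working shown to 4 dp, full precision carried): 0.0438×(-4.5129)=-0.1977, 0.0146×(-6.0979)=-0.0890, 0.0073×(-7.0979)=-0.0518, 0.073×(-3.7760)=-0.2756, 0.0219×(-5.5129)=-0.1207, 0.1387×(-2.8500)=-0.3953, 0.2482×(-2.0104)=-0.4990, 0.4525×(-1.1440)=-0.5177.
Sum = -2.1468, so H' = 2.15.

2.15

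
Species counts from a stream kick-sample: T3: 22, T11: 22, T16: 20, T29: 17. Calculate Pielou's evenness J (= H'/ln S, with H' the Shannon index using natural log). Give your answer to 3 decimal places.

0.996

Total N = 22+22+20+17 = 81, so the proportions are 0.2716, 0.2716, 0.24691, 0.20988 (working shown to 5 dp, full precision carried).
H' = −Σ pᵢ ln pᵢ = −((-0.35401) + (-0.35401) + (-0.34536) + (-0.32767)) = 1.38105.
With S = 4 species, ln S = 1.38629, so J = 1.38105/1.38629 = 0.99622, i.e. 0.996 to 3 decimal places.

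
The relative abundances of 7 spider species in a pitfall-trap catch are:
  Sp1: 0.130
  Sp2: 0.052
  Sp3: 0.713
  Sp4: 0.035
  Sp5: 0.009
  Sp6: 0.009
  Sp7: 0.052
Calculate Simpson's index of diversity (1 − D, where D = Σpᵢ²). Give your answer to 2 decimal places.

0.47

D = 0.13² + 0.052² + 0.713² + 0.035² + 0.009² + 0.009² + 0.052² = 0.0169 + 0.0027 + 0.5084 + 0.0012 + 0.0001 + 0.0001 + 0.0027 = 0.5321 (working shown to 4 dp, full precision carried).
So 1 − D = 0.4679, i.e. 0.47 to 2 decimal places.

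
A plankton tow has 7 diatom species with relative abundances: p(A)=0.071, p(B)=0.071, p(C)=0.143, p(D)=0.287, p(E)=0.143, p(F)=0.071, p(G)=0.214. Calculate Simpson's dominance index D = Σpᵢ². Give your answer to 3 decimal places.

0.184

D = 0.071² + 0.071² + 0.143² + 0.287² + 0.143² + 0.071² + 0.214² = 0.00504 + 0.00504 + 0.02045 + 0.08237 + 0.02045 + 0.00504 + 0.04580 = 0.18419 (working shown to 5 dp, full precision carried).
To 3 decimal places, D = 0.184.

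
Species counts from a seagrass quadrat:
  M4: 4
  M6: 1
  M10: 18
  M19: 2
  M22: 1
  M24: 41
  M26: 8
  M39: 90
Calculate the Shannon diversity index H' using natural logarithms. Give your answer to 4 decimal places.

1.2706

Total N = 4+1+18+2+1+41+8+90 = 165, so the proportions are 0.024242, 0.006061, 0.109091, 0.012121, 0.006061, 0.248485, 0.048485, 0.545455 (working shown to 6 dp, full precision carried).
Each pᵢ ln pᵢ term: 0.024242×(-3.719651)=-0.090173, 0.006061×(-5.105945)=-0.030945, 0.109091×(-2.215574)=-0.241699, 0.012121×(-4.412798)=-0.053488, 0.006061×(-5.105945)=-0.030945, 0.248485×(-1.392373)=-0.345984, 0.048485×(-3.026504)=-0.146740, 0.545455×(-0.606136)=-0.330620.
Sum = -1.270594, so H' = 1.2706.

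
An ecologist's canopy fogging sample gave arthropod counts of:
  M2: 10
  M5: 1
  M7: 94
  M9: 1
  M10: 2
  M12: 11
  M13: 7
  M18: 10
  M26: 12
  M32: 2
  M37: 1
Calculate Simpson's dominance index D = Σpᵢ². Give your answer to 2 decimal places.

Total N = 10+1+94+1+2+11+7+10+12+2+1 = 151, so the proportions are 0.0662, 0.0066, 0.6225, 0.0066, 0.0132, 0.0728, 0.0464, 0.0662, 0.0795, 0.0132, 0.0066 (working shown to 4 dp, full precision carried).
D = 0.0662² + 0.0066² + 0.6225² + 0.0066² + 0.0132² + 0.0728² + 0.0464² + 0.0662² + 0.0795² + 0.0132² + 0.0066² = 0.0044 + 0.0000 + 0.3875 + 0.0000 + 0.0002 + 0.0053 + 0.0021 + 0.0044 + 0.0063 + 0.0002 + 0.0000 = 0.4106.
To 2 decimal places, D = 0.41.

0.41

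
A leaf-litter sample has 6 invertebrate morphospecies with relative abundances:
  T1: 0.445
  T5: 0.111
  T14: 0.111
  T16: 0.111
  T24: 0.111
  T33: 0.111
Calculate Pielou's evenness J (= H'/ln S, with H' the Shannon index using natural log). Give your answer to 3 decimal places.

H' = −Σ pᵢ ln pᵢ = −((-0.36031) + (-0.24400) + (-0.24400) + (-0.24400) + (-0.24400) + (-0.24400)) = 1.58032 (working shown to 5 dp, full precision carried).
With S = 6 species, ln S = 1.79176, so J = 1.58032/1.79176 = 0.88200, i.e. 0.882 to 3 decimal places.

0.882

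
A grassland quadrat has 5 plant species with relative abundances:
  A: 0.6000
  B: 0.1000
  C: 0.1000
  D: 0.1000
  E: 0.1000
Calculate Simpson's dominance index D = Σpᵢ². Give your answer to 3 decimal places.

D = 0.6² + 0.1² + 0.1² + 0.1² + 0.1² = 0.36000 + 0.01000 + 0.01000 + 0.01000 + 0.01000 = 0.40000 (working shown to 5 dp, full precision carried).
To 3 decimal places, D = 0.400.

0.400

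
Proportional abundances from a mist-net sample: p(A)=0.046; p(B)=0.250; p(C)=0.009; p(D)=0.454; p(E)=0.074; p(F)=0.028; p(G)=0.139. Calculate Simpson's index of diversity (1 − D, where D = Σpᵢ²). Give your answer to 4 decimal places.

D = 0.046² + 0.25² + 0.009² + 0.454² + 0.074² + 0.028² + 0.139² = 0.002116 + 0.062500 + 0.000081 + 0.206116 + 0.005476 + 0.000784 + 0.019321 = 0.296394 (working shown to 6 dp, full precision carried).
So 1 − D = 0.703606, i.e. 0.7036 to 4 decimal places.

0.7036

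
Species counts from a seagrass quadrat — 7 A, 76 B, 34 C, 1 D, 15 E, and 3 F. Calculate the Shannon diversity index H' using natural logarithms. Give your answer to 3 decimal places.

1.188

Total N = 7+76+34+1+15+3 = 136, so the proportions are 0.05147, 0.55882, 0.25, 0.00735, 0.11029, 0.02206 (working shown to 5 dp, full precision carried).
Each pᵢ ln pᵢ term: 0.05147×(-2.96674)=-0.15270, 0.55882×(-0.58192)=-0.32519, 0.25×(-1.38629)=-0.34657, 0.00735×(-4.91265)=-0.03612, 0.11029×(-2.20460)=-0.24315, 0.02206×(-3.81404)=-0.08413.
Sum = -1.18788, so H' = 1.188.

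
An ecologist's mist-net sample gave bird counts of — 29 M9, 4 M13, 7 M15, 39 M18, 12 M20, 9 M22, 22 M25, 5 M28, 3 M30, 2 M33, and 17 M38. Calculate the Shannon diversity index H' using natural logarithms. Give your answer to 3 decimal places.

Total N = 29+4+7+39+12+9+22+5+3+2+17 = 149, so the proportions are 0.19463, 0.02685, 0.04698, 0.26174, 0.08054, 0.0604, 0.14765, 0.03356, 0.02013, 0.01342, 0.11409 (working shown to 5 dp, full precision carried).
Each pᵢ ln pᵢ term: 0.19463×(-1.63665)=-0.31854, 0.02685×(-3.61765)=-0.09712, 0.04698×(-3.05804)=-0.14367, 0.26174×(-1.34038)=-0.35084, 0.08054×(-2.51904)=-0.20288, 0.0604×(-2.80672)=-0.16953, 0.14765×(-1.91290)=-0.28244, 0.03356×(-3.39451)=-0.11391, 0.02013×(-3.90533)=-0.07863, 0.01342×(-4.31080)=-0.05786, 0.11409×(-2.17073)=-0.24767.
Sum = -2.06309, so H' = 2.063.

2.063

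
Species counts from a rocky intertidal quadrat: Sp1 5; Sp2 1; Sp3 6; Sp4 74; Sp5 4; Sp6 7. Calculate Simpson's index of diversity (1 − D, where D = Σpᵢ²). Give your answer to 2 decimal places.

Total N = 5+1+6+74+4+7 = 97, so the proportions are 0.0515, 0.0103, 0.0619, 0.7629, 0.0412, 0.0722 (working shown to 4 dp, full precision carried).
D = 0.0515² + 0.0103² + 0.0619² + 0.7629² + 0.0412² + 0.0722² = 0.0027 + 0.0001 + 0.0038 + 0.5820 + 0.0017 + 0.0052 = 0.5955.
So 1 − D = 0.4045, i.e. 0.40 to 2 decimal places.

0.40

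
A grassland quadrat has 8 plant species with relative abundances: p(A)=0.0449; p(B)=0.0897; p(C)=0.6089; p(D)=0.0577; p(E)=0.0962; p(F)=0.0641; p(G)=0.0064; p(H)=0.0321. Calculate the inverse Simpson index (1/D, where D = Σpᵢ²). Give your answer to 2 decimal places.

D = 0.0449² + 0.0897² + 0.6089² + 0.0577² + 0.0962² + 0.0641² + 0.0064² + 0.0321² = 0.00202 + 0.00805 + 0.37076 + 0.00333 + 0.00925 + 0.00411 + 0.00004 + 0.00103 = 0.39859 (working shown to 5 dp, full precision carried).
So 1/D = 2.5089, i.e. 2.51 to 2 decimal places.

2.51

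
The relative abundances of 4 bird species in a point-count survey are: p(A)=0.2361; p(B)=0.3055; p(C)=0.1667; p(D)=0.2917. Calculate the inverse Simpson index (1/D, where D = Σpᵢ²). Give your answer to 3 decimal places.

3.818

D = 0.2361² + 0.3055² + 0.1667² + 0.2917² = 0.0557432 + 0.0933302 + 0.0277889 + 0.0850889 = 0.2619512 (working shown to 7 dp, full precision carried).
So 1/D = 3.81750, i.e. 3.818 to 3 decimal places.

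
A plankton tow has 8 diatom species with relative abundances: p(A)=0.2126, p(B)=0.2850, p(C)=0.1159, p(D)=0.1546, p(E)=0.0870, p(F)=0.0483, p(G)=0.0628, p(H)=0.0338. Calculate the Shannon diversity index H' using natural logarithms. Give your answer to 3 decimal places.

Each pᵢ ln pᵢ term (working shown to 5 dp, full precision carried): 0.2126×(-1.54834)=-0.32918, 0.285×(-1.25527)=-0.35775, 0.1159×(-2.15503)=-0.24977, 0.1546×(-1.86691)=-0.28862, 0.087×(-2.44185)=-0.21244, 0.0483×(-3.03032)=-0.14636, 0.0628×(-2.76780)=-0.17382, 0.0338×(-3.38729)=-0.11449.
Sum = -1.87243, so H' = 1.872.

1.872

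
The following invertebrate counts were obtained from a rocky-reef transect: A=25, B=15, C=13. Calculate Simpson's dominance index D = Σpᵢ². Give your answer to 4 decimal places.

0.3628

Total N = 25+15+13 = 53, so the proportions are 0.471698, 0.283019, 0.245283 (working shown to 6 dp, full precision carried).
D = 0.471698² + 0.283019² + 0.245283² = 0.222499 + 0.080100 + 0.060164 = 0.362763.
To 4 decimal places, D = 0.3628.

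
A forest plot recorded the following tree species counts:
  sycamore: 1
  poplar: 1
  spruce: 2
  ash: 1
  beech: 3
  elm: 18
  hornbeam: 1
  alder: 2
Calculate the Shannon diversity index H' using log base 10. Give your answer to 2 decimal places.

Total N = 1+1+2+1+3+18+1+2 = 29, so the proportions are 0.0345, 0.0345, 0.069, 0.0345, 0.1034, 0.6207, 0.0345, 0.069 (working shown to 4 dp, full precision carried).
Each pᵢ log₁₀ pᵢ term: 0.0345×(-1.4624)=-0.0504, 0.0345×(-1.4624)=-0.0504, 0.069×(-1.1614)=-0.0801, 0.0345×(-1.4624)=-0.0504, 0.1034×(-0.9853)=-0.1019, 0.6207×(-0.2071)=-0.1286, 0.0345×(-1.4624)=-0.0504, 0.069×(-1.1614)=-0.0801.
Sum = -0.5924, so H' = 0.59.

0.59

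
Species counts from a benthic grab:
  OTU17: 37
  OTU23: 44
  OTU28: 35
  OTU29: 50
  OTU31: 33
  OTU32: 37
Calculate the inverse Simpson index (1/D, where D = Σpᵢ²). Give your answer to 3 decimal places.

5.870

Total N = 37+44+35+50+33+37 = 236, so the proportions are 0.1567797, 0.1864407, 0.1483051, 0.2118644, 0.1398305, 0.1567797 (working shown to 7 dp, full precision carried).
D = 0.1567797² + 0.1864407² + 0.1483051² + 0.2118644² + 0.1398305² + 0.1567797² = 0.0245799 + 0.0347601 + 0.0219944 + 0.0448865 + 0.0195526 + 0.0245799 = 0.1703533.
So 1/D = 5.87015, i.e. 5.870 to 3 decimal places.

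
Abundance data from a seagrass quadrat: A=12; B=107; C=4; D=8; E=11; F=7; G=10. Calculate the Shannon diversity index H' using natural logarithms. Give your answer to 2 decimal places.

Total N = 12+107+4+8+11+7+10 = 159, so the proportions are 0.0755, 0.673, 0.0252, 0.0503, 0.0692, 0.044, 0.0629 (working shown to 4 dp, full precision carried).
Each pᵢ ln pᵢ term: 0.0755×(-2.5840)=-0.1950, 0.673×(-0.3961)=-0.2665, 0.0252×(-3.6826)=-0.0926, 0.0503×(-2.9895)=-0.1504, 0.0692×(-2.6710)=-0.1848, 0.044×(-3.1230)=-0.1375, 0.0629×(-2.7663)=-0.1740.
Sum = -1.2009, so H' = 1.20.

1.20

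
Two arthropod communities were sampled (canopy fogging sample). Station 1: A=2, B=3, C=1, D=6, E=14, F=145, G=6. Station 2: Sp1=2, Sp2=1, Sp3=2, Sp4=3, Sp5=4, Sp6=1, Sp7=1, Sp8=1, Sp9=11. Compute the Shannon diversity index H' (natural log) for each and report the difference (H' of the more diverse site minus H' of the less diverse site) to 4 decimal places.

Station 1: N=177, proportions 0.0112994, 0.0169492, 0.0056497, 0.0338983, 0.079096, 0.819209, 0.0338983, giving H' = 0.7424975 (working shown to 7 dp, full precision carried).
Station 2: N=26, proportions 0.0769231, 0.0384615, 0.0769231, 0.1153846, 0.1538462, 0.0384615, 0.0384615, 0.0384615, 0.4230769, giving H' = 1.7969253.
Difference = |0.7424975 − 1.7969253| = 1.0544278, i.e. 1.0544 to 4 decimal places.

1.0544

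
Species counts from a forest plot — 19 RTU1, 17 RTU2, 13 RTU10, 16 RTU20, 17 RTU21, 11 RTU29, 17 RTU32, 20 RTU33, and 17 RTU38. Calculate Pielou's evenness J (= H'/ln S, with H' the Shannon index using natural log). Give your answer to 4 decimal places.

0.9938

Total N = 19+17+13+16+17+11+17+20+17 = 147, so the proportions are 0.129252, 0.115646, 0.088435, 0.108844, 0.115646, 0.07483, 0.115646, 0.136054, 0.115646 (working shown to 6 dp, full precision carried).
H' = −Σ pᵢ ln pᵢ = −((-0.264448) + (-0.249474) + (-0.214499) + (-0.241398) + (-0.249474) + (-0.193999) + (-0.249474) + (-0.271388) + (-0.249474)) = 2.183629.
With S = 9 species, ln S = 2.197225, so J = 2.183629/2.197225 = 0.993812, i.e. 0.9938 to 4 decimal places.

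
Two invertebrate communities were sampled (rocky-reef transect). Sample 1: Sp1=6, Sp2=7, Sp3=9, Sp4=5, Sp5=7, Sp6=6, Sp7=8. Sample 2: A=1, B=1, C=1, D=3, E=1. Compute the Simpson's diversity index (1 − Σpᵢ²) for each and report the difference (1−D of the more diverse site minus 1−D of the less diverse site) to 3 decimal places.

Sample 1: N=48, proportions 0.125, 0.14583, 0.1875, 0.10417, 0.14583, 0.125, 0.16667, giving 1−D = 0.85243 (working shown to 5 dp, full precision carried).
Sample 2: N=7, proportions 0.14286, 0.14286, 0.14286, 0.42857, 0.14286, giving 1−D = 0.73469.
Difference = |0.85243 − 0.73469| = 0.11774, i.e. 0.118 to 3 decimal places.

0.118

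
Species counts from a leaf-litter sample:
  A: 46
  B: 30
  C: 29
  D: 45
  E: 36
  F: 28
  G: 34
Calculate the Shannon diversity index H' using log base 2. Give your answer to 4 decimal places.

2.7808

Total N = 46+30+29+45+36+28+34 = 248, so the proportions are 0.185484, 0.120968, 0.116935, 0.181452, 0.145161, 0.112903, 0.137097 (working shown to 6 dp, full precision carried).
Each pᵢ log₂ pᵢ term: 0.185484×(-2.430634)=-0.450843, 0.120968×(-3.047306)=-0.368626, 0.116935×(-3.096215)=-0.362057, 0.181452×(-2.462343)=-0.446796, 0.145161×(-2.784271)=-0.404168, 0.112903×(-3.146841)=-0.355289, 0.137097×(-2.866733)=-0.393020.
Sum = -2.780800, so H' = 2.7808.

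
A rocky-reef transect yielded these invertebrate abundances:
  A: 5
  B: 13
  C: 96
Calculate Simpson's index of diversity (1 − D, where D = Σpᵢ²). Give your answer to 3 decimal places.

Total N = 5+13+96 = 114, so the proportions are 0.04386, 0.11404, 0.84211 (working shown to 5 dp, full precision carried).
D = 0.04386² + 0.11404² + 0.84211² = 0.00192 + 0.01300 + 0.70914 = 0.72407.
So 1 − D = 0.27593, i.e. 0.276 to 3 decimal places.

0.276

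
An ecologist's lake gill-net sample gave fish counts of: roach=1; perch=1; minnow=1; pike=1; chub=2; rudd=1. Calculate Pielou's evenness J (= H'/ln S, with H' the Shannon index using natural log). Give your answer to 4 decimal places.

0.9755

Total N = 1+1+1+1+2+1 = 7, so the proportions are 0.142857, 0.142857, 0.142857, 0.142857, 0.285714, 0.142857 (working shown to 6 dp, full precision carried).
H' = −Σ pᵢ ln pᵢ = −((-0.277987) + (-0.277987) + (-0.277987) + (-0.277987) + (-0.357932) + (-0.277987)) = 1.747868.
With S = 6 species, ln S = 1.791759, so J = 1.747868/1.791759 = 0.975504, i.e. 0.9755 to 4 decimal places.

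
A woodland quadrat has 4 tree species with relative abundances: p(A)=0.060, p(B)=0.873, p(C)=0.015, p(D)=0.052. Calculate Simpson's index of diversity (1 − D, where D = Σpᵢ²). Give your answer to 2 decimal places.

0.23

D = 0.06² + 0.873² + 0.015² + 0.052² = 0.0036 + 0.7621 + 0.0002 + 0.0027 = 0.7687 (working shown to 4 dp, full precision carried).
So 1 − D = 0.2313, i.e. 0.23 to 2 decimal places.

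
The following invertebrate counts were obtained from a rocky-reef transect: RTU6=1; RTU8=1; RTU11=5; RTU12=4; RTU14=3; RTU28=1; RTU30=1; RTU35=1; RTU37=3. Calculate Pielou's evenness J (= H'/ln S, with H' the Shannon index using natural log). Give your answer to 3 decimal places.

Total N = 1+1+5+4+3+1+1+1+3 = 20, so the proportions are 0.05, 0.05, 0.25, 0.2, 0.15, 0.05, 0.05, 0.05, 0.15 (working shown to 5 dp, full precision carried).
H' = −Σ pᵢ ln pᵢ = −((-0.14979) + (-0.14979) + (-0.34657) + (-0.32189) + (-0.28457) + (-0.14979) + (-0.14979) + (-0.14979) + (-0.28457)) = 1.98653.
With S = 9 species, ln S = 2.19722, so J = 1.98653/2.19722 = 0.90411, i.e. 0.904 to 3 decimal places.

0.904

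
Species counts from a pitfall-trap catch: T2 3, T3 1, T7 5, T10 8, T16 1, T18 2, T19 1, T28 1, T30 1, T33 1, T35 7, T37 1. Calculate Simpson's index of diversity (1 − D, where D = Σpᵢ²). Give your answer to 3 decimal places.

Total N = 3+1+5+8+1+2+1+1+1+1+7+1 = 32, so the proportions are 0.09375, 0.03125, 0.15625, 0.25, 0.03125, 0.0625, 0.03125, 0.03125, 0.03125, 0.03125, 0.21875, 0.03125 (working shown to 5 dp, full precision carried).
D = 0.09375² + 0.03125² + 0.15625² + 0.25² + 0.03125² + 0.0625² + 0.03125² + 0.03125² + 0.03125² + 0.03125² + 0.21875² + 0.03125² = 0.00879 + 0.00098 + 0.02441 + 0.06250 + 0.00098 + 0.00391 + 0.00098 + 0.00098 + 0.00098 + 0.00098 + 0.04785 + 0.00098 = 0.15430.
So 1 − D = 0.84570, i.e. 0.846 to 3 decimal places.

0.846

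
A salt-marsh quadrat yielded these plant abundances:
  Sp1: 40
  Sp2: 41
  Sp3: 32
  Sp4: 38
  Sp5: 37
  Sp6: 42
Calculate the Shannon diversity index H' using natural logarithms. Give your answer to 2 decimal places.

Total N = 40+41+32+38+37+42 = 230, so the proportions are 0.1739, 0.1783, 0.1391, 0.1652, 0.1609, 0.1826 (working shown to 4 dp, full precision carried).
Each pᵢ ln pᵢ term: 0.1739×(-1.7492)=-0.3042, 0.1783×(-1.7245)=-0.3074, 0.1391×(-1.9723)=-0.2744, 0.1652×(-1.8005)=-0.2975, 0.1609×(-1.8272)=-0.2939, 0.1826×(-1.7004)=-0.3105.
Sum = -1.7880, so H' = 1.79.

1.79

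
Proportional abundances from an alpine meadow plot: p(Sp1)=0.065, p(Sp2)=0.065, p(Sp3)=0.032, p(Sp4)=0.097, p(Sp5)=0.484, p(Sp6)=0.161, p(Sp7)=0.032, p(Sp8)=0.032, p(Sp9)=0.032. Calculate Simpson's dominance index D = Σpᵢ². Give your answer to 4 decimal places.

0.2821

D = 0.065² + 0.065² + 0.032² + 0.097² + 0.484² + 0.161² + 0.032² + 0.032² + 0.032² = 0.004225 + 0.004225 + 0.001024 + 0.009409 + 0.234256 + 0.025921 + 0.001024 + 0.001024 + 0.001024 = 0.282132 (working shown to 6 dp, full precision carried).
To 4 decimal places, D = 0.2821.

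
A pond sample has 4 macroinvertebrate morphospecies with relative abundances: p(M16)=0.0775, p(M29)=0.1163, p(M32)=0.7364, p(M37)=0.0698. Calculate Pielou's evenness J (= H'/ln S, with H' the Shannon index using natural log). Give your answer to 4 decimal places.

H' = −Σ pᵢ ln pᵢ = −((-0.198204) + (-0.250229) + (-0.225325) + (-0.185816)) = 0.859575 (working shown to 6 dp, full precision carried).
With S = 4 species, ln S = 1.386294, so J = 0.859575/1.386294 = 0.620052, i.e. 0.6201 to 4 decimal places.

0.6201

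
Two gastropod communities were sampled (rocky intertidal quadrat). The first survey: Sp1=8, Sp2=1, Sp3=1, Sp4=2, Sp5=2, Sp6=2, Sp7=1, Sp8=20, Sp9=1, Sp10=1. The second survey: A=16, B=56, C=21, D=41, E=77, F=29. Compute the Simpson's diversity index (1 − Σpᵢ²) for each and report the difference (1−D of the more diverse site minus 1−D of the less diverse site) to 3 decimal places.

The first survey: N=39, proportions 0.20513, 0.02564, 0.02564, 0.05128, 0.05128, 0.05128, 0.02564, 0.51282, 0.02564, 0.02564, giving 1−D = 0.68376 (working shown to 5 dp, full precision carried).
The second survey: N=240, proportions 0.06667, 0.23333, 0.0875, 0.17083, 0.32083, 0.12083, giving 1−D = 0.78674.
Difference = |0.68376 − 0.78674| = 0.10298, i.e. 0.103 to 3 decimal places.

0.103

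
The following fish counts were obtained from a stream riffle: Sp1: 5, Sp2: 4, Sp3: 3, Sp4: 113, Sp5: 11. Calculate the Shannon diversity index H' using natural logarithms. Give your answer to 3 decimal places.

0.667

Total N = 5+4+3+113+11 = 136, so the proportions are 0.03676, 0.02941, 0.02206, 0.83088, 0.08088 (working shown to 5 dp, full precision carried).
Each pᵢ ln pᵢ term: 0.03676×(-3.30322)=-0.12144, 0.02941×(-3.52636)=-0.10372, 0.02206×(-3.81404)=-0.08413, 0.83088×(-0.18527)=-0.15394, 0.08088×(-2.51476)=-0.20340.
Sum = -0.66663, so H' = 0.667.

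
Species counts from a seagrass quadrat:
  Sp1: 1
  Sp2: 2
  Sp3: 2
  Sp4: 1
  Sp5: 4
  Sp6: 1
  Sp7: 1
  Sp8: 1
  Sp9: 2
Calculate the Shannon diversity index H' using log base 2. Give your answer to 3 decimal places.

Total N = 1+2+2+1+4+1+1+1+2 = 15, so the proportions are 0.06667, 0.13333, 0.13333, 0.06667, 0.26667, 0.06667, 0.06667, 0.06667, 0.13333 (working shown to 5 dp, full precision carried).
Each pᵢ log₂ pᵢ term: 0.06667×(-3.90689)=-0.26046, 0.13333×(-2.90689)=-0.38759, 0.13333×(-2.90689)=-0.38759, 0.06667×(-3.90689)=-0.26046, 0.26667×(-1.90689)=-0.50850, 0.06667×(-3.90689)=-0.26046, 0.06667×(-3.90689)=-0.26046, 0.06667×(-3.90689)=-0.26046, 0.13333×(-2.90689)=-0.38759.
Sum = -2.97356, so H' = 2.974.

2.974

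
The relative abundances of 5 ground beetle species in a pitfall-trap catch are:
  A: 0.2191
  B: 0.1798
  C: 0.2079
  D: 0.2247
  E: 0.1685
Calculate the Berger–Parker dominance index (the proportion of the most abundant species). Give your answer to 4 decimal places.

0.2247

The largest proportion is 0.2247, i.e. d = 0.2247 to 4 decimal places.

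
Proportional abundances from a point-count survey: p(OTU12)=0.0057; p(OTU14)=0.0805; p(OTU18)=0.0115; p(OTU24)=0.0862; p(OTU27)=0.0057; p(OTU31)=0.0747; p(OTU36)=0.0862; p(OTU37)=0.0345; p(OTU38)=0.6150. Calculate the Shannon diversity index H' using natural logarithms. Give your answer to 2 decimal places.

Each pᵢ ln pᵢ term (working shown to 4 dp, full precision carried): 0.0057×(-5.1673)=-0.0295, 0.0805×(-2.5195)=-0.2028, 0.0115×(-4.4654)=-0.0514, 0.0862×(-2.4511)=-0.2113, 0.0057×(-5.1673)=-0.0295, 0.0747×(-2.5943)=-0.1938, 0.0862×(-2.4511)=-0.2113, 0.0345×(-3.3668)=-0.1162, 0.615×(-0.4861)=-0.2990.
Sum = -1.3446, so H' = 1.34.

1.34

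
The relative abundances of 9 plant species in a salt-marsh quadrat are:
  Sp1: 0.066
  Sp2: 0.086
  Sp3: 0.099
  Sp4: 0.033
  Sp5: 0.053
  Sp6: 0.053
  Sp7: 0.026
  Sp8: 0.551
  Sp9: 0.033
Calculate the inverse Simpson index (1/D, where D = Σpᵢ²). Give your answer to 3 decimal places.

D = 0.066² + 0.086² + 0.099² + 0.033² + 0.053² + 0.053² + 0.026² + 0.551² + 0.033² = 0.004356 + 0.007396 + 0.009801 + 0.001089 + 0.002809 + 0.002809 + 0.000676 + 0.303601 + 0.001089 = 0.333626 (working shown to 6 dp, full precision carried).
So 1/D = 2.99737, i.e. 2.997 to 3 decimal places.

2.997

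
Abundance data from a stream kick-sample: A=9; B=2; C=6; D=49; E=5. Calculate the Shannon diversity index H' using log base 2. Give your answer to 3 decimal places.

1.463

Total N = 9+2+6+49+5 = 71, so the proportions are 0.12676, 0.02817, 0.08451, 0.69014, 0.07042 (working shown to 5 dp, full precision carried).
Each pᵢ log₂ pᵢ term: 0.12676×(-2.97982)=-0.37772, 0.02817×(-5.14975)=-0.14506, 0.08451×(-3.56478)=-0.30125, 0.69014×(-0.53504)=-0.36925, 0.07042×(-3.82782)=-0.26956.
Sum = -1.46285, so H' = 1.463.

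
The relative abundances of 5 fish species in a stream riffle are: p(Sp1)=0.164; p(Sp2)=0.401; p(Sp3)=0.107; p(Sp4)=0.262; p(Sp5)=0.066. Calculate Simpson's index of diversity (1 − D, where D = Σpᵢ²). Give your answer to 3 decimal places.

0.728

D = 0.164² + 0.401² + 0.107² + 0.262² + 0.066² = 0.02690 + 0.16080 + 0.01145 + 0.06864 + 0.00436 = 0.27215 (working shown to 5 dp, full precision carried).
So 1 − D = 0.72785, i.e. 0.728 to 3 decimal places.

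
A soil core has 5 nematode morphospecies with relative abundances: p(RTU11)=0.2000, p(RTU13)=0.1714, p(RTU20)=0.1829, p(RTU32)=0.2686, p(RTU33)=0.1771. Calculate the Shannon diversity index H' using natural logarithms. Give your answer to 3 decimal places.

Each pᵢ ln pᵢ term (working shown to 5 dp, full precision carried): 0.2×(-1.60944)=-0.32189, 0.1714×(-1.76376)=-0.30231, 0.1829×(-1.69882)=-0.31071, 0.2686×(-1.31453)=-0.35308, 0.1771×(-1.73104)=-0.30657.
Sum = -1.59456, so H' = 1.595.

1.595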